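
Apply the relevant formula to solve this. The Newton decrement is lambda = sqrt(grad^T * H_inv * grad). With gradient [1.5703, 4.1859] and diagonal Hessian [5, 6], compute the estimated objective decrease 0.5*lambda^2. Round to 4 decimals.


Step 1: H is diagonal, so H^(-1) * g = [0.3141, 0.6977].
Step 2: g^T H^(-1) g = sum_i g_i^2 / H_ii
  = (1.5703)^2/5 + (4.1859)^2/6
  = 0.4932 + 2.9203 = 3.4135
Step 3: Objective decrease = 0.5 * g^T H^(-1) g = 1.7067


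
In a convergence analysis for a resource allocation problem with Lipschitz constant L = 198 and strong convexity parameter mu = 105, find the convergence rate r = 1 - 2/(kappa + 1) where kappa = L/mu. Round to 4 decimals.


Step 1: Compute the condition number.
kappa = L/mu = 198/105 = 1.8857
Step 2: Compute the convergence rate.
r = 1 - 2/(kappa + 1) = 1 - 2*mu/(L + mu) = (L - mu)/(L + mu) = 93/303 = 0.3069


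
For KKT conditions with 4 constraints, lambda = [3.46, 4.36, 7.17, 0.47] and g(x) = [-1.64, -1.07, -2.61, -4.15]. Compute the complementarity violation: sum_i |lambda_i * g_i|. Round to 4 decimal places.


KKT complementary slackness check:
lambda_1 * g_1 = 3.46 * -1.64 = -5.6744
lambda_2 * g_2 = 4.36 * -1.07 = -4.6652
lambda_3 * g_3 = 7.17 * -2.61 = -18.7137
lambda_4 * g_4 = 0.47 * -4.15 = -1.9505
Total violation = 5.6744 + 4.6652 + 18.7137 + 1.9505 = 31.0038


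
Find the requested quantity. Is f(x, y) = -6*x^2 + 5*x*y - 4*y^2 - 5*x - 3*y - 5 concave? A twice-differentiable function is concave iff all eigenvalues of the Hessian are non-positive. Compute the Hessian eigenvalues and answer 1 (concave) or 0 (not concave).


The Hessian of f(x,y) = -6*x^2 + 5*x*y - 4*y^2 - 5*x - 3*y - 5 is:
H = [[-12, 5], [5, -8]]
Trace = -12 - 8 = -20
Determinant = -12*-8 - (5)^2 = 71
Discriminant = (-20)^2 - 4*71 = 116.0
Eigenvalues: lambda_1 = -15.3852, lambda_2 = -4.6148
The function is concave.

1


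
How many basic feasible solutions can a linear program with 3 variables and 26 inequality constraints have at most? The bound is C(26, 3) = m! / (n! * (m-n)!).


Each vertex corresponds to some choice of n active constraints out of m, so the number of vertices is at most C(m, n) = m! / (n!(m-n)!).
m = 26, n = 3
Numerator: 26 * 25 * 24
Denominator: 3! = 6
C(26, 3) = 2600


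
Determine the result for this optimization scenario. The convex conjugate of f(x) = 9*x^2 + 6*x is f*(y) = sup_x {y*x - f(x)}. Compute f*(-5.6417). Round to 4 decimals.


f*(y) = sup_x {y*x - a*x^2 - b*x} = sup_x {(y-b)*x - a*x^2}
FOC: (y - b) - 2a*x = 0 => x* = (y - b)/(2a)
x* = (-5.6417 - 6)/(2*9) = -0.6468
f*(-5.6417) = (y-b)^2/(4a) = (-5.6417 - 6)^2/(4*9)
= 135.5292/36 = 3.7647


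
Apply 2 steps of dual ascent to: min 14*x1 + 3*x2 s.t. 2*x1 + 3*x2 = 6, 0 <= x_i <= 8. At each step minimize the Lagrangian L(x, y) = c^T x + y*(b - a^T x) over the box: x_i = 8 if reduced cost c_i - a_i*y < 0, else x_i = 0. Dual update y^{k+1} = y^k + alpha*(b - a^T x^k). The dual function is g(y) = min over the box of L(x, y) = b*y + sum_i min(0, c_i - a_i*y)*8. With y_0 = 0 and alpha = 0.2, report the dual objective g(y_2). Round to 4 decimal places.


Dual ascent for LP: min 14*x1 + 3*x2, 2*x1 + 3*x2 = 6, 0 <= x_i <= 8
Step 1: y^k = 0.0, reduced costs: (14.0, 3.0)
  x^k = (0.0, 0.0), subgradient = b - a^T x = 6.0
  y^{k+1} = 0.0 + 0.2*6.0 = 1.2
Step 2: y^k = 1.2, reduced costs: (11.6, -0.6)
  x^k = (0.0, 8.0), subgradient = b - a^T x = -18.0
  y^{k+1} = 1.2 + 0.2*-18.0 = -2.4
Dual objective at y_2 = -2.4: reduced costs (18.8, 10.2), box minimizer x = (0.0, 0.0)
g(y_2) = b*y + (c1 - a1*y)*x1 + (c2 - a2*y)*x2 = 6*(-2.4) + 18.8*0.0 + 10.2*0.0 = -14.4 + 0.0 + 0.0 = -14.4


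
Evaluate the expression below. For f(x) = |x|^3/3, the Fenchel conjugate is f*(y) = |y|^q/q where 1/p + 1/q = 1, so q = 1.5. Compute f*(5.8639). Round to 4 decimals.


The conjugate exponent q satisfies 1/p + 1/q = 1.
p = 3, so q = 3/(3 - 1) = 1.5
|y|^q = 5.8639^1.5 = 14.1997
f*(5.8639) = 14.1997 / 1.5 = 9.4665


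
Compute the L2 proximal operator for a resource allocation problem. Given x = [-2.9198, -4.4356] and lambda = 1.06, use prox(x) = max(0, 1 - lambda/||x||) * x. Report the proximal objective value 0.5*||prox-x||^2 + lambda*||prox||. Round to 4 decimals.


Step 1: Compute ||x||.
||x|| = 5.3103
Step 2: Compute scaling factor.
scale = max(0, 1 - 1.06/5.3103) = 0.8004
Step 3: prox(x) = [-2.337, -3.5502]
||prox(x)|| = 4.2503
Step 4: Proximal objective.
0.5*||prox-x||^2 = 0.5618
lambda*||prox|| = 4.5053
Total = 5.0672


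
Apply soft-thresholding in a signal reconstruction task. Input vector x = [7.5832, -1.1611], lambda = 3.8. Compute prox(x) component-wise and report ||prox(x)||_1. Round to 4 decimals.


Soft-thresholding with lambda = 3.8:
prox(7.5832) = sign(7.5832)*max(|7.5832| - 3.8, 0) = 3.7832
prox(-1.1611) = sign(-1.1611)*max(|-1.1611| - 3.8, 0) = 0.0
prox(x) = [3.7832, 0.0]
||prox(x)||_1 = 3.7832 + 0.0 = 3.7832


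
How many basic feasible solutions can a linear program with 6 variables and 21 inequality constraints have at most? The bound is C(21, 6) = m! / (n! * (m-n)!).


Each vertex corresponds to some choice of n active constraints out of m, so the number of vertices is at most C(m, n) = m! / (n!(m-n)!).
m = 21, n = 6
Numerator: 21 * 20 * 19 * 18 * 17 * 16
Denominator: 6! = 720
C(21, 6) = 54264


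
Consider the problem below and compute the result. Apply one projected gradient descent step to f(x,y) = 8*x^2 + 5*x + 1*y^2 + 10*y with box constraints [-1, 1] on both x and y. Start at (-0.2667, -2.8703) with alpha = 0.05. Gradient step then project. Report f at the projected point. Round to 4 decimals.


Step 1: Compute gradient at (-0.2667, -2.8703).
grad_x = 2*8*-0.2667 + 5 = 0.7328
grad_y = 2*1*-2.8703 + 10 = 4.2594
Step 2: Gradient step.
x_raw = -0.2667 - 0.05*0.7328 = -0.3033
y_raw = -2.8703 - 0.05*4.2594 = -3.0833
Step 3: Project onto [-1, 1].
x_proj = clip(-0.3033) = -0.3033
y_proj = clip(-3.0833) = -1.0
Step 4: Evaluate f.
f(-0.3033, -1.0) = -9.7806


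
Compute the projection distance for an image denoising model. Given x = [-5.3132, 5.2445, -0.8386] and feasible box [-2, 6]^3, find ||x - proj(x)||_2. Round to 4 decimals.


Project each component onto [-2, 6].
clip(-5.3132) = -2.0, clip(5.2445) = 5.2445, clip(-0.8386) = -0.8386
Projection = [-2.0, 5.2445, -0.8386]
Squared diffs: [10.9773, 0.0, 0.0]
Distance = sqrt(10.9773) = 3.3132


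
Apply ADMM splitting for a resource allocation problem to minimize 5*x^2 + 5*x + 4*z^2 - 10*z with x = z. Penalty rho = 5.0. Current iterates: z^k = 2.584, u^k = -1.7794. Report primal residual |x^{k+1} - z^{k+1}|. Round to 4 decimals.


ADMM iteration with rho = 5.0, z^k = 2.584, u^k = -1.7794
Step 1: x-update.
Minimize 5*x^2 + 5*x + (5.0/2)*(x - 2.584 - 1.7794)^2
FOC: (2*5 + 5.0)*x = -5 + 5.0*(2.584 + 1.7794)
x^{k+1} = 1.1211
Step 2: z-update.
Minimize 4*z^2 - 10*z + (5.0/2)*(1.1211 - z - 1.7794)^2
FOC: (2*4 + 5.0)*z = 10 + 5.0*(1.1211 - 1.7794)
z^{k+1} = 0.5161
Step 3: u-update.
u^{k+1} = -1.7794 + 1.1211 - 0.5161 = -1.1743
Step 4: Primal residual = |1.1211 - 0.5161| = 0.6051


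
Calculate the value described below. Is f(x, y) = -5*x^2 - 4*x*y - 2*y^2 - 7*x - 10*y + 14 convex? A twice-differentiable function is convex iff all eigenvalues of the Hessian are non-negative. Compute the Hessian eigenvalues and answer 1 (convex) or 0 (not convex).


The Hessian of f(x,y) = -5*x^2 - 4*x*y - 2*y^2 - 7*x - 10*y + 14 is:
H = [[-10, -4], [-4, -4]]
Trace = -10 - 4 = -14
Determinant = -10*-4 - (-4)^2 = 24
Discriminant = (-14)^2 - 4*24 = 100.0
Eigenvalues: lambda_1 = -12.0, lambda_2 = -2.0
The function is not convex.

0


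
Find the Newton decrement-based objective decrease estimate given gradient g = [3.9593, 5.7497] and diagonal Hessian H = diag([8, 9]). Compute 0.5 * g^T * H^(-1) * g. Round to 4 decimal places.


Step 1: H is diagonal, so H^(-1) * g = [0.4949, 0.6389].
Step 2: g^T H^(-1) g = sum_i g_i^2 / H_ii
  = (3.9593)^2/8 + (5.7497)^2/9
  = 1.9595 + 3.6732 = 5.6327
Step 3: Objective decrease = 0.5 * g^T H^(-1) g = 2.8164


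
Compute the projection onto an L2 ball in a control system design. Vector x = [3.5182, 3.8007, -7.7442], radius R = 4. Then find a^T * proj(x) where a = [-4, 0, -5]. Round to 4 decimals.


Step 1: Compute ||x|| (intermediates to 6 decimals).
||x|| = sqrt(3.5182^2 + 3.8007^2 + (-7.7442)^2) = 9.31642
Step 2: Project.
Since ||x|| > R, scale = R/||x|| = 4/9.31642 = 0.429349, proj(x) = scale * x
proj(x) = [1.510536, 1.631827, -3.324965]
Step 3: Dot product.
a^T * proj(x) = -4*1.510536 + 0*1.631827 - 5*(-3.324965) = 10.5827


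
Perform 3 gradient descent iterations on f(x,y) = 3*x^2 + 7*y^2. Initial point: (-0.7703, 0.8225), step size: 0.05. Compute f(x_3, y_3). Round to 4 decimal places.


Gradient descent on f(x,y) = 3*x^2 + 7*y^2.
Starting point: (-0.7703, 0.8225), alpha = 0.05
Step 1: grad_x = 2*3*-0.7703 = -4.6218, grad_y = 2*7*0.8225 = 11.515
  x_1 = -0.7703 - 0.05*-4.6218 = -0.5392
  y_1 = 0.8225 - 0.05*11.515 = 0.2468
Step 2: grad_x = 2*3*-0.5392 = -3.2353, grad_y = 2*7*0.2468 = 3.4545
  x_2 = -0.5392 - 0.05*-3.2353 = -0.3774
  y_2 = 0.2468 - 0.05*3.4545 = 0.074
Step 3: grad_x = 2*3*-0.3774 = -2.2647, grad_y = 2*7*0.074 = 1.0364
  x_3 = -0.3774 - 0.05*-2.2647 = -0.2642
  y_3 = 0.074 - 0.05*1.0364 = 0.0222
f(-0.2642, 0.0222) = 3*(-0.2642)^2 + 7*0.0222^2 = 0.2129


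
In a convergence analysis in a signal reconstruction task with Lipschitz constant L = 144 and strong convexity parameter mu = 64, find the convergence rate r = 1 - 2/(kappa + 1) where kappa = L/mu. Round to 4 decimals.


Step 1: Compute the condition number.
kappa = L/mu = 144/64 = 2.25
Step 2: Compute the convergence rate.
r = 1 - 2/(kappa + 1) = 1 - 2*mu/(L + mu) = (L - mu)/(L + mu) = 80/208 = 0.3846


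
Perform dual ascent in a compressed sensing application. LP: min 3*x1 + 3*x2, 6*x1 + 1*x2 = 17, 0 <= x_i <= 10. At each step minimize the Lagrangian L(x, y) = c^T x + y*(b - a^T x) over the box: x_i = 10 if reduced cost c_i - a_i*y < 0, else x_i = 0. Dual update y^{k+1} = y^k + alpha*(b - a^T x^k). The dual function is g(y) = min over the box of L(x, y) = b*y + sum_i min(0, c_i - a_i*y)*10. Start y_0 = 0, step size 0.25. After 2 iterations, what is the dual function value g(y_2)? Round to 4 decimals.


Dual ascent for LP: min 3*x1 + 3*x2, 6*x1 + 1*x2 = 17, 0 <= x_i <= 10
Step 1: y^k = 0.0, reduced costs: (3.0, 3.0)
  x^k = (0.0, 0.0), subgradient = b - a^T x = 17.0
  y^{k+1} = 0.0 + 0.25*17.0 = 4.25
Step 2: y^k = 4.25, reduced costs: (-22.5, -1.25)
  x^k = (10.0, 10.0), subgradient = b - a^T x = -53.0
  y^{k+1} = 4.25 + 0.25*-53.0 = -9.0
Dual objective at y_2 = -9.0: reduced costs (57.0, 12.0), box minimizer x = (0.0, 0.0)
g(y_2) = b*y + (c1 - a1*y)*x1 + (c2 - a2*y)*x2 = 17*(-9.0) + 57.0*0.0 + 12.0*0.0 = -153.0 + 0.0 + 0.0 = -153.0


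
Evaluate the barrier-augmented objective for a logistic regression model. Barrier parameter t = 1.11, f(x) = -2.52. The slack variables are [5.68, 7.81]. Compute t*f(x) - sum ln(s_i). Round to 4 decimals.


Step 1: Compute log-barrier.
ln values: [1.737, 2.0554]
phi = -(1.737 + 2.0554) = -3.7924
Step 2: Compute augmented objective.
t*f(x) = 1.11*-2.52 = -2.7972
Total = -2.7972 - 3.7924 = -6.5896


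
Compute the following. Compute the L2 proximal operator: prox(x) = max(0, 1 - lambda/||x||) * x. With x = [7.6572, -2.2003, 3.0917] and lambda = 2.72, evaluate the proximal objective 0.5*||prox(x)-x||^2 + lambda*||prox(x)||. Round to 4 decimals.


Step 1: Compute ||x||.
||x|| = 8.5459
Step 2: Compute scaling factor.
scale = max(0, 1 - 2.72/8.5459) = 0.6817
Step 3: prox(x) = [5.2201, -1.5, 2.1077]
||prox(x)|| = 5.8259
Step 4: Proximal objective.
0.5*||prox-x||^2 = 3.6992
lambda*||prox|| = 15.8464
Total = 19.5457


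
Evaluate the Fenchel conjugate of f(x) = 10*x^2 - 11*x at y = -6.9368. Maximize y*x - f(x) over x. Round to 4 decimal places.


f*(y) = sup_x {y*x - a*x^2 - b*x} = sup_x {(y-b)*x - a*x^2}
FOC: (y - b) - 2a*x = 0 => x* = (y - b)/(2a)
x* = (-6.9368 + 11)/(2*10) = 0.2032
f*(-6.9368) = (y-b)^2/(4a) = (-6.9368 + 11)^2/(4*10)
= 16.5096/40 = 0.4127


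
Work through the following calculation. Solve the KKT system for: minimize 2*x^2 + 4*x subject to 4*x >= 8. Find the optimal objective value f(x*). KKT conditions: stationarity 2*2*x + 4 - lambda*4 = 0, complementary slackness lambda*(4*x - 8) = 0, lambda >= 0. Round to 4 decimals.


Step 1: Try lambda = 0 (constraint inactive).
x_unc = -4/(2*2) = -1.0
Check: 4*-1.0 = -4.0 < 8 -- violated!
Step 2: Constraint must be active: 4*x = 8
x* = 8/4 = 2.0
lambda = (2*2*2.0 + 4)/4 = 3.0
Step 3: Compute optimal value.
f(x*) = 2*2.0^2 + 4*2.0 = 16.0


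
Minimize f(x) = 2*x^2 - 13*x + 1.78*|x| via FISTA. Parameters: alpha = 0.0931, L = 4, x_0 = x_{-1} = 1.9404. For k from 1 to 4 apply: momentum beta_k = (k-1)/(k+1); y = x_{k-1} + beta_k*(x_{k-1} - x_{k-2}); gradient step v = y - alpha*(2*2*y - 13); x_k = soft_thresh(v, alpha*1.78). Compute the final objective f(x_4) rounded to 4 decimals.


FISTA on f(x) = 2*x^2 - 13*x + 1.78*|x|
L = 4, alpha = 0.0931
Iteration 1: beta = 0.0, y = 1.9404 + 0.0*(1.9404 - 1.9404) = 1.9404
  grad(y) = -5.2384, v = y - alpha*grad = 2.4281
  prox(v) = soft_thresh(2.4281, 0.1657) = 2.2624
Iteration 2: beta = 0.3333, y = 2.2624 + 0.3333*(2.2624 - 1.9404) = 2.3697
  grad(y) = -3.5212, v = y - alpha*grad = 2.6975
  prox(v) = soft_thresh(2.6975, 0.1657) = 2.5318
Iteration 3: beta = 0.5, y = 2.5318 + 0.5*(2.5318 - 2.2624) = 2.6665
  grad(y) = -2.3339, v = y - alpha*grad = 2.8838
  prox(v) = soft_thresh(2.8838, 0.1657) = 2.7181
Iteration 4: beta = 0.6, y = 2.7181 + 0.6*(2.7181 - 2.5318) = 2.8299
  grad(y) = -1.6806, v = y - alpha*grad = 2.9863
  prox(v) = soft_thresh(2.9863, 0.1657) = 2.8206
f(x_4) = 2*2.8206^2 - 13*2.8206 + 1.78*|2.8206| = -15.7356


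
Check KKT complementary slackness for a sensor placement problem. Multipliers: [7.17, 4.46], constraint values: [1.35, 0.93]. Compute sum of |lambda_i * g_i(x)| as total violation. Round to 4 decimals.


KKT complementary slackness check:
lambda_1 * g_1 = 7.17 * 1.35 = 9.6795
lambda_2 * g_2 = 4.46 * 0.93 = 4.1478
Total violation = 9.6795 + 4.1478 = 13.8273


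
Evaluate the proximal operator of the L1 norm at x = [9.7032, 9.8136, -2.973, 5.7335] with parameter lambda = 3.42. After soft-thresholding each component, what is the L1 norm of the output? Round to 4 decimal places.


Soft-thresholding with lambda = 3.42:
prox(9.7032) = sign(9.7032)*max(|9.7032| - 3.42, 0) = 6.2832
prox(9.8136) = sign(9.8136)*max(|9.8136| - 3.42, 0) = 6.3936
prox(-2.973) = sign(-2.973)*max(|-2.973| - 3.42, 0) = 0.0
prox(5.7335) = sign(5.7335)*max(|5.7335| - 3.42, 0) = 2.3135
prox(x) = [6.2832, 6.3936, 0.0, 2.3135]
||prox(x)||_1 = 6.2832 + 6.3936 + 0.0 + 2.3135 = 14.9903


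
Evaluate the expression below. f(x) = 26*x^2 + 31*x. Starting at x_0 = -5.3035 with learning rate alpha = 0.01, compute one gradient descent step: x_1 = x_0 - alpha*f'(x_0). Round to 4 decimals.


We compute the gradient at x_0 and apply the update.
f'(x) = 52*x + 31
f'(-5.3035) = 52*-5.3035 + 31 = -244.782
x_1 = -5.3035 - 0.01*-244.782 = -2.8557


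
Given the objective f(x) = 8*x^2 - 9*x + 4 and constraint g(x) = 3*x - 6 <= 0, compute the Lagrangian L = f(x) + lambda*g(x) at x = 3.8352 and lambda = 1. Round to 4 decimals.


Step 1: Evaluate f(x).
f(3.8352) = 8*3.8352^2 - 9*3.8352 + 4 = 87.1533
Step 2: Evaluate g(x).
g(3.8352) = 3*3.8352 - 6 = 5.5056
Step 3: Compute Lagrangian.
L = 87.1533 + 1*5.5056 = 92.6589


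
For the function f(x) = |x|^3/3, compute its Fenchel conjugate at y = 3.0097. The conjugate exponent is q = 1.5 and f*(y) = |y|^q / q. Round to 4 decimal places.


The conjugate exponent q satisfies 1/p + 1/q = 1.
p = 3, so q = 3/(3 - 1) = 1.5
|y|^q = 3.0097^1.5 = 5.2214
f*(3.0097) = 5.2214 / 1.5 = 3.4809


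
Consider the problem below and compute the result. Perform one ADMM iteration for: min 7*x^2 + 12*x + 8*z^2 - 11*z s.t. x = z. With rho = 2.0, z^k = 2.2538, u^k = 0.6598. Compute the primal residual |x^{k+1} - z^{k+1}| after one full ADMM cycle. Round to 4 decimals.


ADMM iteration with rho = 2.0, z^k = 2.2538, u^k = 0.6598
Step 1: x-update.
Minimize 7*x^2 + 12*x + (2.0/2)*(x - 2.2538 + 0.6598)^2
FOC: (2*7 + 2.0)*x = -12 + 2.0*(2.2538 - 0.6598)
x^{k+1} = -0.5508
Step 2: z-update.
Minimize 8*z^2 - 11*z + (2.0/2)*(-0.5508 - z + 0.6598)^2
FOC: (2*8 + 2.0)*z = 11 + 2.0*(-0.5508 + 0.6598)
z^{k+1} = 0.6232
Step 3: u-update.
u^{k+1} = 0.6598 - 0.5508 - 0.6232 = -0.5142
Step 4: Primal residual = |-0.5508 - 0.6232| = 1.174


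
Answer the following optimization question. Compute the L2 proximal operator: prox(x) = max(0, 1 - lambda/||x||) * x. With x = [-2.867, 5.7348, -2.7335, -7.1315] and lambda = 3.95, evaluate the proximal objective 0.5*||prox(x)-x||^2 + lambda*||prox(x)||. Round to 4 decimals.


Step 1: Compute ||x||.
||x|| = 9.9719
Step 2: Compute scaling factor.
scale = max(0, 1 - 3.95/9.9719) = 0.6039
Step 3: prox(x) = [-1.7313, 3.4632, -1.6507, -4.3066]
||prox(x)|| = 6.0219
Step 4: Proximal objective.
0.5*||prox-x||^2 = 7.8013
lambda*||prox|| = 23.7865
Total = 31.5876


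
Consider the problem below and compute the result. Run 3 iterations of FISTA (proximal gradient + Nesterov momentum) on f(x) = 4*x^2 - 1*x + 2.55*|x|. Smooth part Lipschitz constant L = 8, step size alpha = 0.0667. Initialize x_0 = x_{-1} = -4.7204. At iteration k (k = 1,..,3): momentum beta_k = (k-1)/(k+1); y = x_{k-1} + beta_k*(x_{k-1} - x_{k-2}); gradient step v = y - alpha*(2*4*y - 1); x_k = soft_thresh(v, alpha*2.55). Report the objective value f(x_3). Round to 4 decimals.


FISTA on f(x) = 4*x^2 - 1*x + 2.55*|x|
L = 8, alpha = 0.0667
Iteration 1: beta = 0.0, y = -4.7204 + 0.0*(-4.7204 + 4.7204) = -4.7204
  grad(y) = -38.7632, v = y - alpha*grad = -2.1349
  prox(v) = soft_thresh(-2.1349, 0.1701) = -1.9648
Iteration 2: beta = 0.3333, y = -1.9648 + 0.3333*(-1.9648 + 4.7204) = -1.0463
  grad(y) = -9.3702, v = y - alpha*grad = -0.4213
  prox(v) = soft_thresh(-0.4213, 0.1701) = -0.2512
Iteration 3: beta = 0.5, y = -0.2512 + 0.5*(-0.2512 + 1.9648) = 0.6056
  grad(y) = 3.8448, v = y - alpha*grad = 0.3492
  prox(v) = soft_thresh(0.3492, 0.1701) = 0.1791
f(x_3) = 4*0.1791^2 - 1*0.1791 + 2.55*|0.1791| = 0.4058


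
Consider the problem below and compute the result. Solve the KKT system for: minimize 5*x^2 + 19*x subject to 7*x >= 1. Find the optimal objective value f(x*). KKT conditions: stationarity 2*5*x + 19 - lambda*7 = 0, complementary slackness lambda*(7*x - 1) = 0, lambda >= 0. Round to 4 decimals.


Step 1: Try lambda = 0 (constraint inactive).
x_unc = -19/(2*5) = -1.9
Check: 7*-1.9 = -13.3 < 1 -- violated!
Step 2: Constraint must be active: 7*x = 1
x* = 1/7 = 0.1429 (rounded; the exact value 1/7 is used below)
lambda = (2*5*(1/7) + 19)/7 = 2.9184
Step 3: Compute optimal value.
f(x*) = 5*(1/7)^2 + 19*(1/7) = 2.8163


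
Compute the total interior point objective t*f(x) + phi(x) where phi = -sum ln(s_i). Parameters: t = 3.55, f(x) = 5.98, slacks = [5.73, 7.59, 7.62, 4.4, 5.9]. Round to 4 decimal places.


Step 1: Compute log-barrier.
ln values: [1.7457, 2.0268, 2.0308, 1.4816, 1.775]
phi = -(1.7457 + 2.0268 + 2.0308 + 1.4816 + 1.775) = -9.0599
Step 2: Compute augmented objective.
t*f(x) = 3.55*5.98 = 21.229
Total = 21.229 - 9.0599 = 12.1691


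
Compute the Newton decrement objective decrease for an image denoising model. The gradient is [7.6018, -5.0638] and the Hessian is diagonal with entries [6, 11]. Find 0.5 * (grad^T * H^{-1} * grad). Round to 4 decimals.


Step 1: H is diagonal, so H^(-1) * g = [1.267, -0.4603].
Step 2: g^T H^(-1) g = sum_i g_i^2 / H_ii
  = (7.6018)^2/6 + (-5.0638)^2/11
  = 9.6312 + 2.3311 = 11.9623
Step 3: Objective decrease = 0.5 * g^T H^(-1) g = 5.9812


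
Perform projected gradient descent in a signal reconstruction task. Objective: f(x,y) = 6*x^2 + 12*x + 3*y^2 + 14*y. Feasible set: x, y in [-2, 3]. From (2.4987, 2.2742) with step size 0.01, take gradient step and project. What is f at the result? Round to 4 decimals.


Step 1: Compute gradient at (2.4987, 2.2742).
grad_x = 2*6*2.4987 + 12 = 41.9844
grad_y = 2*3*2.2742 + 14 = 27.6452
Step 2: Gradient step.
x_raw = 2.4987 - 0.01*41.9844 = 2.0789
y_raw = 2.2742 - 0.01*27.6452 = 1.9977
Step 3: Project onto [-2, 3].
x_proj = clip(2.0789) = 2.0789
y_proj = clip(1.9977) = 1.9977
Step 4: Evaluate f.
f(2.0789, 1.9977) = 90.8176


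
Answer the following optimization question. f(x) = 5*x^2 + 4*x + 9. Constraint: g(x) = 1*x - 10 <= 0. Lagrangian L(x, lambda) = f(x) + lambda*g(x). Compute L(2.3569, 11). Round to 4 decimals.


Step 1: Evaluate f(x).
f(2.3569) = 5*2.3569^2 + 4*2.3569 + 9 = 46.2025
Step 2: Evaluate g(x).
g(2.3569) = 1*2.3569 - 10 = -7.6431
Step 3: Compute Lagrangian.
L = 46.2025 + 11*-7.6431 = -37.8716


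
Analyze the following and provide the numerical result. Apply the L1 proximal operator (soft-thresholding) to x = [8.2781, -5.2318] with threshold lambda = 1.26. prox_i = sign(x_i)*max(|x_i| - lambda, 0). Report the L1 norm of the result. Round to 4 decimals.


Soft-thresholding with lambda = 1.26:
prox(8.2781) = sign(8.2781)*max(|8.2781| - 1.26, 0) = 7.0181
prox(-5.2318) = sign(-5.2318)*max(|-5.2318| - 1.26, 0) = -3.9718
prox(x) = [7.0181, -3.9718]
||prox(x)||_1 = 7.0181 + 3.9718 = 10.9899


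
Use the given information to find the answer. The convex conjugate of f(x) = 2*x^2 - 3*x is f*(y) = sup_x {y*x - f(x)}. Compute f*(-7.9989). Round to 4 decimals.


f*(y) = sup_x {y*x - a*x^2 - b*x} = sup_x {(y-b)*x - a*x^2}
FOC: (y - b) - 2a*x = 0 => x* = (y - b)/(2a)
x* = (-7.9989 + 3)/(2*2) = -1.2497
f*(-7.9989) = (y-b)^2/(4a) = (-7.9989 + 3)^2/(4*2)
= 24.989/8 = 3.1236


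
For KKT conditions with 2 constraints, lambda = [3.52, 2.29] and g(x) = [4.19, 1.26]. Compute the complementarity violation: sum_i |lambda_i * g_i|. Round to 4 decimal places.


KKT complementary slackness check:
lambda_1 * g_1 = 3.52 * 4.19 = 14.7488
lambda_2 * g_2 = 2.29 * 1.26 = 2.8854
Total violation = 14.7488 + 2.8854 = 17.6342


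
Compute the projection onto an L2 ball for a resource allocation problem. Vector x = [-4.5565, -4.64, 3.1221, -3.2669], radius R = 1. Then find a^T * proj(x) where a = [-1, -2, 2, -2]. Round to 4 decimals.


Step 1: Compute ||x|| (intermediates to 6 decimals).
||x|| = sqrt((-4.5565)^2 + (-4.64)^2 + 3.1221^2 + (-3.2669)^2) = 7.919055
Step 2: Project.
Since ||x|| > R, scale = R/||x|| = 1/7.919055 = 0.126278, proj(x) = scale * x
proj(x) = [-0.575386, -0.58593, 0.394253, -0.412538]
Step 3: Dot product.
a^T * proj(x) = -1*(-0.575386) - 2*(-0.58593) + 2*0.394253 - 2*(-0.412538) = 3.3608


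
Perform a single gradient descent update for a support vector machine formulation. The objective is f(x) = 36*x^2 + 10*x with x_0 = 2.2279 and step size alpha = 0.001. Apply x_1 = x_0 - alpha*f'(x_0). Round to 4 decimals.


We compute the gradient at x_0 and apply the update.
f'(x) = 72*x + 10
f'(2.2279) = 72*2.2279 + 10 = 170.4088
x_1 = 2.2279 - 0.001*170.4088 = 2.0575


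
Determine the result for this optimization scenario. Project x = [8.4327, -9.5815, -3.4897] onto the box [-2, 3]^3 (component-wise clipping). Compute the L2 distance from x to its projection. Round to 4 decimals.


Project each component onto [-2, 3].
clip(8.4327) = 3.0, clip(-9.5815) = -2.0, clip(-3.4897) = -2.0
Projection = [3.0, -2.0, -2.0]
Squared diffs: [29.5142, 57.4791, 2.2192]
Distance = sqrt(89.2125) = 9.4452


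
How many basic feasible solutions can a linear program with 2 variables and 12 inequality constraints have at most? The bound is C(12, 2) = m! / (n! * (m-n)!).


Each vertex corresponds to some choice of n active constraints out of m, so the number of vertices is at most C(m, n) = m! / (n!(m-n)!).
m = 12, n = 2
Numerator: 12 * 11
Denominator: 2! = 2
C(12, 2) = 66


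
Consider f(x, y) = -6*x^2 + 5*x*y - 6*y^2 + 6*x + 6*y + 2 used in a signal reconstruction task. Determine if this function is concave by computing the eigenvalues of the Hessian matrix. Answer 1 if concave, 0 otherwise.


The Hessian of f(x,y) = -6*x^2 + 5*x*y - 6*y^2 + 6*x + 6*y + 2 is:
H = [[-12, 5], [5, -12]]
Trace = -12 - 12 = -24
Determinant = -12*-12 - (5)^2 = 119
Discriminant = (-24)^2 - 4*119 = 100.0
Eigenvalues: lambda_1 = -17.0, lambda_2 = -7.0
The function is concave.

1


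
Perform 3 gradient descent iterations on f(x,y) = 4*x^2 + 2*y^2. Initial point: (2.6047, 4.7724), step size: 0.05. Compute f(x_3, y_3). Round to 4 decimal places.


Gradient descent on f(x,y) = 4*x^2 + 2*y^2.
Starting point: (2.6047, 4.7724), alpha = 0.05
Step 1: grad_x = 2*4*2.6047 = 20.8376, grad_y = 2*2*4.7724 = 19.0896
  x_1 = 2.6047 - 0.05*20.8376 = 1.5628
  y_1 = 4.7724 - 0.05*19.0896 = 3.8179
Step 2: grad_x = 2*4*1.5628 = 12.5026, grad_y = 2*2*3.8179 = 15.2717
  x_2 = 1.5628 - 0.05*12.5026 = 0.9377
  y_2 = 3.8179 - 0.05*15.2717 = 3.0543
Step 3: grad_x = 2*4*0.9377 = 7.5015, grad_y = 2*2*3.0543 = 12.2173
  x_3 = 0.9377 - 0.05*7.5015 = 0.5626
  y_3 = 3.0543 - 0.05*12.2173 = 2.4435
f(0.5626, 2.4435) = 4*0.5626^2 + 2*2.4435^2 = 13.2072


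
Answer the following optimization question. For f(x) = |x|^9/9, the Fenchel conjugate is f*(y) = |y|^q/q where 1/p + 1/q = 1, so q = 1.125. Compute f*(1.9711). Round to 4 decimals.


The conjugate exponent q satisfies 1/p + 1/q = 1.
p = 9, so q = 9/(9 - 1) = 1.125
|y|^q = 1.9711^1.125 = 2.1456
f*(1.9711) = 2.1456 / 1.125 = 1.9072


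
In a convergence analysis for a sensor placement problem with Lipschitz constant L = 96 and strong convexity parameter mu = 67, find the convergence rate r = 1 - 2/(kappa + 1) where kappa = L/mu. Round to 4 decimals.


Step 1: Compute the condition number.
kappa = L/mu = 96/67 = 1.4328
Step 2: Compute the convergence rate.
r = 1 - 2/(kappa + 1) = 1 - 2*mu/(L + mu) = (L - mu)/(L + mu) = 29/163 = 0.1779


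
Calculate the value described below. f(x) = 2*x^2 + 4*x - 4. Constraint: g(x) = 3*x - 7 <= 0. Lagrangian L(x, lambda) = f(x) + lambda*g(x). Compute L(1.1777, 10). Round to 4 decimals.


Step 1: Evaluate f(x).
f(1.1777) = 2*1.1777^2 + 4*1.1777 - 4 = 3.4848
Step 2: Evaluate g(x).
g(1.1777) = 3*1.1777 - 7 = -3.4669
Step 3: Compute Lagrangian.
L = 3.4848 + 10*-3.4669 = -31.1842


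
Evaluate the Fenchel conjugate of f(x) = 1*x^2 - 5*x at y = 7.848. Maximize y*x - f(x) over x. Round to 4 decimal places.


f*(y) = sup_x {y*x - a*x^2 - b*x} = sup_x {(y-b)*x - a*x^2}
FOC: (y - b) - 2a*x = 0 => x* = (y - b)/(2a)
x* = (7.848 + 5)/(2*1) = 6.424
f*(7.848) = (y-b)^2/(4a) = (7.848 + 5)^2/(4*1)
= 165.0711/4 = 41.2678


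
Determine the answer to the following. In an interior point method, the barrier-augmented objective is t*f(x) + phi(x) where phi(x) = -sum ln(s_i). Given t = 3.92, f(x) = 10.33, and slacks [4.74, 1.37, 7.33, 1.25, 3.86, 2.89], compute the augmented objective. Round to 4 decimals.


Step 1: Compute log-barrier.
ln values: [1.556, 0.3148, 1.992, 0.2231, 1.3507, 1.0613]
phi = -(1.556 + 0.3148 + 1.992 + 0.2231 + 1.3507 + 1.0613) = -6.4979
Step 2: Compute augmented objective.
t*f(x) = 3.92*10.33 = 40.4936
Total = 40.4936 - 6.4979 = 33.9957


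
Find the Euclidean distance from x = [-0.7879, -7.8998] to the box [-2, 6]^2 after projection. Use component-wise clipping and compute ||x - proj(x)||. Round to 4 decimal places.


Project each component onto [-2, 6].
clip(-0.7879) = -0.7879, clip(-7.8998) = -2.0
Projection = [-0.7879, -2.0]
Squared diffs: [0.0, 34.8076]
Distance = sqrt(34.8076) = 5.8998


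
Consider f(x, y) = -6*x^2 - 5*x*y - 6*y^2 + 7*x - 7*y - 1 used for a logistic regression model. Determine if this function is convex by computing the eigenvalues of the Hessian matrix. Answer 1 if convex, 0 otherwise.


The Hessian of f(x,y) = -6*x^2 - 5*x*y - 6*y^2 + 7*x - 7*y - 1 is:
H = [[-12, -5], [-5, -12]]
Trace = -12 - 12 = -24
Determinant = -12*-12 - (-5)^2 = 119
Discriminant = (-24)^2 - 4*119 = 100.0
Eigenvalues: lambda_1 = -17.0, lambda_2 = -7.0
The function is not convex.

0


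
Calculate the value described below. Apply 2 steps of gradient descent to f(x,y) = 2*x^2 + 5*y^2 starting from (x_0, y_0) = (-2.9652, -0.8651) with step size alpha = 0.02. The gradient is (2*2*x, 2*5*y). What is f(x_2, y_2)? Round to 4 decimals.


Gradient descent on f(x,y) = 2*x^2 + 5*y^2.
Starting point: (-2.9652, -0.8651), alpha = 0.02
Step 1: grad_x = 2*2*-2.9652 = -11.8608, grad_y = 2*5*-0.8651 = -8.651
  x_1 = -2.9652 - 0.02*-11.8608 = -2.728
  y_1 = -0.8651 - 0.02*-8.651 = -0.6921
Step 2: grad_x = 2*2*-2.728 = -10.9119, grad_y = 2*5*-0.6921 = -6.9208
  x_2 = -2.728 - 0.02*-10.9119 = -2.5097
  y_2 = -0.6921 - 0.02*-6.9208 = -0.5537
f(-2.5097, -0.5537) = 2*(-2.5097)^2 + 5*(-0.5537)^2 = 14.1304


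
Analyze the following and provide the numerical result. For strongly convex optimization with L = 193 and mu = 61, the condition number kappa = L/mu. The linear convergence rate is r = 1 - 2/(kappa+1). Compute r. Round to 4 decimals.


Step 1: Compute the condition number.
kappa = L/mu = 193/61 = 3.1639
Step 2: Compute the convergence rate.
r = 1 - 2/(kappa + 1) = 1 - 2*mu/(L + mu) = (L - mu)/(L + mu) = 132/254 = 0.5197


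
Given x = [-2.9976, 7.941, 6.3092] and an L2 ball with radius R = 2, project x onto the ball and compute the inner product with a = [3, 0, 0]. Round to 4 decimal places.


Step 1: Compute ||x|| (intermediates to 6 decimals).
||x|| = sqrt((-2.9976)^2 + 7.941^2 + 6.3092^2) = 10.575968
Step 2: Project.
Since ||x|| > R, scale = R/||x|| = 2/10.575968 = 0.189108, proj(x) = scale * x
proj(x) = [-0.56687, 1.501707, 1.19312]
Step 3: Dot product.
a^T * proj(x) = 3*(-0.56687) + 0*1.501707 + 0*1.19312 = -1.7006


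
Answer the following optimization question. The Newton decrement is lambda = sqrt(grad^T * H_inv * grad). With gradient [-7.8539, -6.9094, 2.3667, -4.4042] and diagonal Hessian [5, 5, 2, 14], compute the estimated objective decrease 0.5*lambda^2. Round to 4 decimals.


Step 1: H is diagonal, so H^(-1) * g = [-1.5708, -1.3819, 1.1834, -0.3146].
Step 2: g^T H^(-1) g = sum_i g_i^2 / H_ii
  = (-7.8539)^2/5 + (-6.9094)^2/5 + (2.3667)^2/2 + (-4.4042)^2/14
  = 12.3367 + 9.548 + 2.8006 + 1.3855 = 26.0708
Step 3: Objective decrease = 0.5 * g^T H^(-1) g = 13.0354


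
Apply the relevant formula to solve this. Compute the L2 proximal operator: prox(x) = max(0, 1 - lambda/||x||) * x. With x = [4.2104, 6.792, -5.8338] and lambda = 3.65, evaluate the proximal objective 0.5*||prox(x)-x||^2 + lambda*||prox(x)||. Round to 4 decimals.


Step 1: Compute ||x||.
||x|| = 9.894
Step 2: Compute scaling factor.
scale = max(0, 1 - 3.65/9.894) = 0.6311
Step 3: prox(x) = [2.6571, 4.2864, -3.6817]
||prox(x)|| = 6.244
Step 4: Proximal objective.
0.5*||prox-x||^2 = 6.6613
lambda*||prox|| = 22.7906
Total = 29.452


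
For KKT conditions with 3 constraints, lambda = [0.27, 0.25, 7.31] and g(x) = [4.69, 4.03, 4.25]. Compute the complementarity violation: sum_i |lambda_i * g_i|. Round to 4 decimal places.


KKT complementary slackness check:
lambda_1 * g_1 = 0.27 * 4.69 = 1.2663
lambda_2 * g_2 = 0.25 * 4.03 = 1.0075
lambda_3 * g_3 = 7.31 * 4.25 = 31.0675
Total violation = 1.2663 + 1.0075 + 31.0675 = 33.3413


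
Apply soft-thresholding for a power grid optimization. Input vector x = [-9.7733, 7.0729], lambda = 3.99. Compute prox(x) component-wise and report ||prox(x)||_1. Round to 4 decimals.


Soft-thresholding with lambda = 3.99:
prox(-9.7733) = sign(-9.7733)*max(|-9.7733| - 3.99, 0) = -5.7833
prox(7.0729) = sign(7.0729)*max(|7.0729| - 3.99, 0) = 3.0829
prox(x) = [-5.7833, 3.0829]
||prox(x)||_1 = 5.7833 + 3.0829 = 8.8662


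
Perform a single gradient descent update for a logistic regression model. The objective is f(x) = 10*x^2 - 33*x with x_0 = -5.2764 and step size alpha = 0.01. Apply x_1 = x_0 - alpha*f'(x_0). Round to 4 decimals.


We compute the gradient at x_0 and apply the update.
f'(x) = 20*x - 33
f'(-5.2764) = 20*-5.2764 - 33 = -138.528
x_1 = -5.2764 - 0.01*-138.528 = -3.8911


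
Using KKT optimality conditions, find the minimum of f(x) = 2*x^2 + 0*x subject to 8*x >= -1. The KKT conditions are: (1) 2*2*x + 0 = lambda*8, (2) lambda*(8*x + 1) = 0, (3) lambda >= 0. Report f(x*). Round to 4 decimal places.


Step 1: Try lambda = 0 (constraint inactive).
Stationarity: 2*2*x + 0 = 0
x* = 0/(2*2) = 0.0
Check constraint: 8*0.0 = 0.0 >= -1 -- satisfied.
Step 2: Compute optimal value.
f(x*) = 2*0.0^2 + 0*0.0 = 0.0


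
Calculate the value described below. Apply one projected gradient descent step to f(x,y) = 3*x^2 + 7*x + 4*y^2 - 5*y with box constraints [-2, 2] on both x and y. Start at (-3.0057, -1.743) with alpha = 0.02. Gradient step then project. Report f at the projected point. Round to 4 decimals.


Step 1: Compute gradient at (-3.0057, -1.743).
grad_x = 2*3*-3.0057 + 7 = -11.0342
grad_y = 2*4*-1.743 - 5 = -18.944
Step 2: Gradient step.
x_raw = -3.0057 - 0.02*-11.0342 = -2.785
y_raw = -1.743 - 0.02*-18.944 = -1.3641
Step 3: Project onto [-2, 2].
x_proj = clip(-2.785) = -2.0
y_proj = clip(-1.3641) = -1.3641
Step 4: Evaluate f.
f(-2.0, -1.3641) = 12.2639


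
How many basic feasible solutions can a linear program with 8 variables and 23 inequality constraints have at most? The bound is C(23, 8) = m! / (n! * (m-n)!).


Each vertex corresponds to some choice of n active constraints out of m, so the number of vertices is at most C(m, n) = m! / (n!(m-n)!).
m = 23, n = 8
Numerator: 23 * 22 * 21 * 20 * 19 * 18 * 17 * 16
Denominator: 8! = 40320
C(23, 8) = 490314


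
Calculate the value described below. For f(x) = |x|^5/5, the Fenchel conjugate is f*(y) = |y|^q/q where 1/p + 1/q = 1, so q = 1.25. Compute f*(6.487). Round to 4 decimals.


The conjugate exponent q satisfies 1/p + 1/q = 1.
p = 5, so q = 5/(5 - 1) = 1.25
|y|^q = 6.487^1.25 = 10.3527
f*(6.487) = 10.3527 / 1.25 = 8.2822


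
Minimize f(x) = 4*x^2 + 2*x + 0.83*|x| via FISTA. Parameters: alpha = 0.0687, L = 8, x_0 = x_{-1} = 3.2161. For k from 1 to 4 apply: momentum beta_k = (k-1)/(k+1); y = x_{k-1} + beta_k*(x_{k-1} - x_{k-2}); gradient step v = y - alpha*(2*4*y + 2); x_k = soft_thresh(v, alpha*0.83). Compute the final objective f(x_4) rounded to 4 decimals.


FISTA on f(x) = 4*x^2 + 2*x + 0.83*|x|
L = 8, alpha = 0.0687
Iteration 1: beta = 0.0, y = 3.2161 + 0.0*(3.2161 - 3.2161) = 3.2161
  grad(y) = 27.7288, v = y - alpha*grad = 1.3111
  prox(v) = soft_thresh(1.3111, 0.057) = 1.2541
Iteration 2: beta = 0.3333, y = 1.2541 + 0.3333*(1.2541 - 3.2161) = 0.6001
  grad(y) = 6.8009, v = y - alpha*grad = 0.1329
  prox(v) = soft_thresh(0.1329, 0.057) = 0.0759
Iteration 3: beta = 0.5, y = 0.0759 + 0.5*(0.0759 - 1.2541) = -0.5132
  grad(y) = -2.106, v = y - alpha*grad = -0.3686
  prox(v) = soft_thresh(-0.3686, 0.057) = -0.3115
Iteration 4: beta = 0.6, y = -0.3115 + 0.6*(-0.3115 - 0.0759) = -0.544
  grad(y) = -2.352, v = y - alpha*grad = -0.3824
  prox(v) = soft_thresh(-0.3824, 0.057) = -0.3254
f(x_4) = 4*(-0.3254)^2 + 2*(-0.3254) + 0.83*|-0.3254| = 0.0428


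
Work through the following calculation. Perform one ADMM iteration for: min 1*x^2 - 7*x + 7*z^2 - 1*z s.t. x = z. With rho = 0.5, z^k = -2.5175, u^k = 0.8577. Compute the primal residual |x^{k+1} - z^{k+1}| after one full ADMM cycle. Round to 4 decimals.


ADMM iteration with rho = 0.5, z^k = -2.5175, u^k = 0.8577
Step 1: x-update.
Minimize 1*x^2 - 7*x + (0.5/2)*(x + 2.5175 + 0.8577)^2
FOC: (2*1 + 0.5)*x = 7 + 0.5*(-2.5175 - 0.8577)
x^{k+1} = 2.125
Step 2: z-update.
Minimize 7*z^2 - 1*z + (0.5/2)*(2.125 - z + 0.8577)^2
FOC: (2*7 + 0.5)*z = 1 + 0.5*(2.125 + 0.8577)
z^{k+1} = 0.1718
Step 3: u-update.
u^{k+1} = 0.8577 + 2.125 - 0.1718 = 2.8108
Step 4: Primal residual = |2.125 - 0.1718| = 1.9531


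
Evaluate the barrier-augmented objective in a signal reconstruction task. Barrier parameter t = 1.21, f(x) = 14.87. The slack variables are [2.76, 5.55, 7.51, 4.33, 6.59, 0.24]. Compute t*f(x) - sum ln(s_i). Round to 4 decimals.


Step 1: Compute log-barrier.
ln values: [1.0152, 1.7138, 2.0162, 1.4656, 1.8856, -1.4271]
phi = -(1.0152 + 1.7138 + 2.0162 + 1.4656 + 1.8856 - 1.4271) = -6.6693
Step 2: Compute augmented objective.
t*f(x) = 1.21*14.87 = 17.9927
Total = 17.9927 - 6.6693 = 11.3234


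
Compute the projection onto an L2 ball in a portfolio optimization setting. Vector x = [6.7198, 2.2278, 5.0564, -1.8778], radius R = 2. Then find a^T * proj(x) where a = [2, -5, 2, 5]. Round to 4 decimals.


Step 1: Compute ||x|| (intermediates to 6 decimals).
||x|| = sqrt(6.7198^2 + 2.2278^2 + 5.0564^2 + (-1.8778)^2) = 8.900119
Step 2: Project.
Since ||x|| > R, scale = R/||x|| = 2/8.900119 = 0.224716, proj(x) = scale * x
proj(x) = [1.510047, 0.500622, 1.136254, -0.421972]
Step 3: Dot product.
a^T * proj(x) = 2*1.510047 - 5*0.500622 + 2*1.136254 + 5*(-0.421972) = 0.6796


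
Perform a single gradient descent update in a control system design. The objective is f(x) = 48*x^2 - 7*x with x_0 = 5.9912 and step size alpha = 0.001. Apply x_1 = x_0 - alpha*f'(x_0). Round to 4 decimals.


We compute the gradient at x_0 and apply the update.
f'(x) = 96*x - 7
f'(5.9912) = 96*5.9912 - 7 = 568.1552
x_1 = 5.9912 - 0.001*568.1552 = 5.423


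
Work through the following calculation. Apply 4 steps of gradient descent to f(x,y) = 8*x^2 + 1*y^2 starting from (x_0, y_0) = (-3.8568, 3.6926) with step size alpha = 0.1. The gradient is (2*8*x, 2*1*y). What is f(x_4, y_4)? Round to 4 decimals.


Gradient descent on f(x,y) = 8*x^2 + 1*y^2.
Starting point: (-3.8568, 3.6926), alpha = 0.1
Step 1: grad_x = 2*8*-3.8568 = -61.7088, grad_y = 2*1*3.6926 = 7.3852
  x_1 = -3.8568 - 0.1*-61.7088 = 2.3141
  y_1 = 3.6926 - 0.1*7.3852 = 2.9541
Step 2: grad_x = 2*8*2.3141 = 37.0253, grad_y = 2*1*2.9541 = 5.9082
  x_2 = 2.3141 - 0.1*37.0253 = -1.3884
  y_2 = 2.9541 - 0.1*5.9082 = 2.3633
Step 3: grad_x = 2*8*-1.3884 = -22.2152, grad_y = 2*1*2.3633 = 4.7265
  x_3 = -1.3884 - 0.1*-22.2152 = 0.8331
  y_3 = 2.3633 - 0.1*4.7265 = 1.8906
Step 4: grad_x = 2*8*0.8331 = 13.3291, grad_y = 2*1*1.8906 = 3.7812
  x_4 = 0.8331 - 0.1*13.3291 = -0.4998
  y_4 = 1.8906 - 0.1*3.7812 = 1.5125
f(-0.4998, 1.5125) = 8*(-0.4998)^2 + 1*1.5125^2 = 4.2864


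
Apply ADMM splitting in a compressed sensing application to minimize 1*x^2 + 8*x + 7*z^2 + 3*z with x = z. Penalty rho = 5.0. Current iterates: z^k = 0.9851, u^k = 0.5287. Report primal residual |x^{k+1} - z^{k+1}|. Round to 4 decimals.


ADMM iteration with rho = 5.0, z^k = 0.9851, u^k = 0.5287
Step 1: x-update.
Minimize 1*x^2 + 8*x + (5.0/2)*(x - 0.9851 + 0.5287)^2
FOC: (2*1 + 5.0)*x = -8 + 5.0*(0.9851 - 0.5287)
x^{k+1} = -0.8169
Step 2: z-update.
Minimize 7*z^2 + 3*z + (5.0/2)*(-0.8169 - z + 0.5287)^2
FOC: (2*7 + 5.0)*z = -3 + 5.0*(-0.8169 + 0.5287)
z^{k+1} = -0.2337
Step 3: u-update.
u^{k+1} = 0.5287 - 0.8169 + 0.2337 = -0.0544
Step 4: Primal residual = |-0.8169 + 0.2337| = 0.5831


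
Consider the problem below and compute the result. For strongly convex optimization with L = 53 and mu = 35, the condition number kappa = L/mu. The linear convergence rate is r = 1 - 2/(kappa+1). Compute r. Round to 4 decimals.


Step 1: Compute the condition number.
kappa = L/mu = 53/35 = 1.5143
Step 2: Compute the convergence rate.
r = 1 - 2/(kappa + 1) = 1 - 2*mu/(L + mu) = (L - mu)/(L + mu) = 18/88 = 0.2045


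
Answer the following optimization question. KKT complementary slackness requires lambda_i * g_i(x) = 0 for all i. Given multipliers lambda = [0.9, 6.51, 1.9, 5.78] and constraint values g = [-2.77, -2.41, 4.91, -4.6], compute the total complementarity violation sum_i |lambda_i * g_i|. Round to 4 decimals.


KKT complementary slackness check:
lambda_1 * g_1 = 0.9 * -2.77 = -2.493
lambda_2 * g_2 = 6.51 * -2.41 = -15.6891
lambda_3 * g_3 = 1.9 * 4.91 = 9.329
lambda_4 * g_4 = 5.78 * -4.6 = -26.588
Total violation = 2.493 + 15.6891 + 9.329 + 26.588 = 54.0991


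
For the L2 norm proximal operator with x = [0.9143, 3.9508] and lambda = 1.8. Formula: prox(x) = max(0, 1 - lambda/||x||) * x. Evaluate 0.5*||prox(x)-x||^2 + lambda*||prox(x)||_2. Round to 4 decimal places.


Step 1: Compute ||x||.
||x|| = 4.0552
Step 2: Compute scaling factor.
scale = max(0, 1 - 1.8/4.0552) = 0.5561
Step 3: prox(x) = [0.5085, 2.1971]
||prox(x)|| = 2.2552
Step 4: Proximal objective.
0.5*||prox-x||^2 = 1.62
lambda*||prox|| = 4.0594
Total = 5.6794
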